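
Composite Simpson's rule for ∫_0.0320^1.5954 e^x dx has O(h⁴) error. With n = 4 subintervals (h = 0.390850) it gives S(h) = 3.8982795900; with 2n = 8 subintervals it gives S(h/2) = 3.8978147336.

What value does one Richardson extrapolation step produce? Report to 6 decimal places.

3.897784

Order 4 gives 2^r = 16 and 2^r − 1 = 15.
16·3.8978147336 = 62.3650357376; subtract 3.8982795900 → 58.4667561476
Denominator 16 − 1 = 15.
R = 58.4667561476/15 = 3.8977837432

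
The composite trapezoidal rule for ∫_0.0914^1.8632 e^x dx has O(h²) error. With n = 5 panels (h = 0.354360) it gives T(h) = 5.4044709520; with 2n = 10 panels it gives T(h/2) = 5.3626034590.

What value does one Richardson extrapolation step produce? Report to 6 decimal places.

5.348648

Leading term ∝ h^2; use weight 4 = 2^2.
Difference of the inputs: 5.3626034590 − 5.4044709520 = -0.0418674930
Divide by 2^2 − 1 = 3: (-0.0418674930)/3 = -0.0139558310
R = 5.3626034590 − 0.0139558310 = 5.3486476280
Correction |R − A(h/2)| = 1.396e-02; gap |A(h/2) − A(h)| = 4.187e-02.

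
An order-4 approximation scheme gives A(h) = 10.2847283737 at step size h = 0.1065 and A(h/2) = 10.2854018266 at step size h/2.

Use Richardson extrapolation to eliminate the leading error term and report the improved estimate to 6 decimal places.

Method order is 4; weight 2^4 = 16.
Top: 16(10.2854018266) − (10.2847283737) = 154.2817008519
R = 154.2817008519/15 = 10.2854467235
Shift from A(h/2): +0.0000448969.

10.285447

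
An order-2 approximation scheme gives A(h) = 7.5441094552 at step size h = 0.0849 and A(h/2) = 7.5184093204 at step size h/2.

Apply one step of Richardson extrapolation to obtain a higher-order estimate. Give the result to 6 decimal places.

Error is O(h^2); halving h shrinks it by 2^2 = 4.
Numerator 4 × A(h/2) − A(h) = 4 × 7.5184093204 − 7.5441094552 = 22.5295278264
Divide by 2^2 − 1 = 3.
Extrapolated: 22.5295278264 / 3 = 7.5098426088

7.509843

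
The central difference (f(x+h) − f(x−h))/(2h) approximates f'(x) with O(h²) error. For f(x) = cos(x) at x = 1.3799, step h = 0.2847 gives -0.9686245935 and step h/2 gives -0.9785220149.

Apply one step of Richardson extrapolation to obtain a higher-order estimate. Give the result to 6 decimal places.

-0.981821

r = 2: numerator weight 4, denominator 3.
Numerator 4*A(h/2) − A(h) = 4*(-0.9785220149) − (-0.9686245935) = -2.9454634661
Denominator 4 − 1 = 3.
R = (-2.9454634661)/3 = -0.9818211554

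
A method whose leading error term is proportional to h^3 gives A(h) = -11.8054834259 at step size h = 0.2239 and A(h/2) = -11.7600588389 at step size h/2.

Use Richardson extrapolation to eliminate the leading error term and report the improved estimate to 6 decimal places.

-11.753570

With r = 3 the leading error scales as h^3, so the weight is 2^3 = 8.
Numerator 8*A(h/2) − A(h) = 8*(-11.7600588389) − (-11.8054834259) = -82.2749872853
Divide by 2^3 − 1 = 7.
(8*(-11.7600588389) − (-11.8054834259))/(8 − 1) = -11.7535696122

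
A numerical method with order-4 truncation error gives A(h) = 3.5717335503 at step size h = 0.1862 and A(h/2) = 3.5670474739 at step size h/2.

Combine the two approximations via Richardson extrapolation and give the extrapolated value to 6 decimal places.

Method order is 4; weight 2^4 = 16.
Numerator 16*A(h/2) − A(h) = 16*3.5670474739 − 3.5717335503 = 53.5010260321
Denominator 16 − 1 = 15.
So the Richardson estimate is 3.5667350688.

3.566735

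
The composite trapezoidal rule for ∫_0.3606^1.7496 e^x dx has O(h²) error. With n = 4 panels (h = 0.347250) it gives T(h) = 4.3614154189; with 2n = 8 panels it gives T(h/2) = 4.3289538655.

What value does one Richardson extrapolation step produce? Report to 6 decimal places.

4.318133

Leading term ∝ h^2; use weight 4 = 2^2.
4*4.3289538655 − 4.3614154189 = 12.9544000431
12.9544000431 ÷ 3 = 4.3181333477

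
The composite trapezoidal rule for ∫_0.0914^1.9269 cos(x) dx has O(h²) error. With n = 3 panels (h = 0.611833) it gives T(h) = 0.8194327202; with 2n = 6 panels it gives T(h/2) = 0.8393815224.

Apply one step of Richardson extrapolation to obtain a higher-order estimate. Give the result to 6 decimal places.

The method has order 2: 2^2 = 4.
Top: 4(0.8393815224) − (0.8194327202) = 2.5380933694
Denominator 4 − 1 = 3.
(4×0.8393815224 − 0.8194327202)/(4 − 1) = 0.8460311231

0.846031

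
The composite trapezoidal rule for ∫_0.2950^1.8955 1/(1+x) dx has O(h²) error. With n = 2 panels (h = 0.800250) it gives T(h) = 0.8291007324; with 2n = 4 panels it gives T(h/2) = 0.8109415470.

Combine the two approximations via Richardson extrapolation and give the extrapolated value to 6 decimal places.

0.804888

r = 2, so 2^r = 4.
Top: 4(0.8109415470) − (0.8291007324) = 2.4146654556
(4*0.8109415470 − 0.8291007324)/(4 − 1) = 0.8048884852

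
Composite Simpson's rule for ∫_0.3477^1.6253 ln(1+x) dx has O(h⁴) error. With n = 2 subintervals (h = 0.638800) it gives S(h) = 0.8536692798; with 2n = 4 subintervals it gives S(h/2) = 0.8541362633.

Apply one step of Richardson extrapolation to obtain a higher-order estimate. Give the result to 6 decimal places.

r = 4: numerator weight 16, denominator 15.
16*0.8541362633 = 13.6661802128; 13.6661802128 − 0.8536692798 = 12.8125109330
Divide by 2^4 − 1 = 15.
Extrapolated: 12.8125109330 / 15 = 0.8541673955
Correction |R − A(h/2)| = 3.113e-05; gap |A(h/2) − A(h)| = 4.670e-04.

0.854167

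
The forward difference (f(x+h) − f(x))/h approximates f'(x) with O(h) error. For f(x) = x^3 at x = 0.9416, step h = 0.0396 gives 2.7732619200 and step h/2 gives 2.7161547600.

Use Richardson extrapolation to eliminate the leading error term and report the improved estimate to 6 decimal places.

2.659048

Order 1 gives 2^r = 2 and 2^r − 1 = 1.
2 × 2.7161547600 − 2.7732619200 = 2.6590476000
Denominator 2 − 1 = 1.
Result: 2.6590476000
Shift from A(h/2): −0.0571071600.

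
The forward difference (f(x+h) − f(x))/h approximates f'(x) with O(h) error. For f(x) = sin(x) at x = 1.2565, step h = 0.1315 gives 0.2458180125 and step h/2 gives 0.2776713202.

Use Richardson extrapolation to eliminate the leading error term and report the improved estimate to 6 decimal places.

0.309525

Leading term ∝ h^1; use weight 2 = 2^1.
2 × 0.2776713202 = 0.5553426404; subtract 0.2458180125 → 0.3095246279
0.3095246279 ÷ 1 = 0.3095246279
Shift from A(h/2): +0.0318533077.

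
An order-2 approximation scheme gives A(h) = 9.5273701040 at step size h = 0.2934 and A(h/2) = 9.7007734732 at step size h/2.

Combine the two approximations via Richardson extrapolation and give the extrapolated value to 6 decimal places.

Method order is 2; weight 2^2 = 4.
Numerator 4·A(h/2) − A(h) = 4·9.7007734732 − 9.5273701040 = 29.2757237888
Denominator 4 − 1 = 3.
29.2757237888 ÷ 3 = 9.7585745963

9.758575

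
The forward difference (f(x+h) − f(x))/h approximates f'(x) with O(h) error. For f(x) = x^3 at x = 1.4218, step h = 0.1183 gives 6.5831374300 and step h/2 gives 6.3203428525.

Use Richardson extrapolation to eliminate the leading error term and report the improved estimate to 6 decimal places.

Leading term ∝ h^1; use weight 2 = 2^1.
Weighted: 12.6406857050 − 6.5831374300 = 6.0575482750
(2·6.3203428525 − 6.5831374300)/(2 − 1) = 6.0575482750
Shift from A(h/2): −0.2627945775.

6.057548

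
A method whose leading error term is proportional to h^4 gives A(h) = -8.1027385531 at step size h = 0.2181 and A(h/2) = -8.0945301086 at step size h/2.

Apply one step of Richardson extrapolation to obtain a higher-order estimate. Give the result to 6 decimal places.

Leading term ∝ h^4; use weight 16 = 2^4.
Top: 16(-8.0945301086) − (-8.1027385531) = -121.4097431845
Divide by 2^4 − 1 = 15.
(-121.4097431845) ÷ 15 = -8.0939828790

-8.093983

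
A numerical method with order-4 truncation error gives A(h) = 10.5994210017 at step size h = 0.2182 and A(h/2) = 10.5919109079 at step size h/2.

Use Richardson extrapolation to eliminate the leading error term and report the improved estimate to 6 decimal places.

Method order is 4; weight 2^4 = 16.
2^4 × A(h/2) = 169.4705745264; minus A(h) gives 158.8711535247.
Divide by 2^4 − 1 = 15.
Extrapolated: 158.8711535247 / 15 = 10.5914102350
Shift from A(h/2): −0.0005006729.

10.591410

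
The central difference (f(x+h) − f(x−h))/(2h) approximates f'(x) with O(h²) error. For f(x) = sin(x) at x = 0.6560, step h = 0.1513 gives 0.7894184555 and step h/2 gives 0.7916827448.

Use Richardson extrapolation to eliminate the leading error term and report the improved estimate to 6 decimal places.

0.792438

r = 2: numerator weight 4, denominator 3.
4·0.7916827448 = 3.1667309792; 3.1667309792 − 0.7894184555 = 2.3773125237
Denominator 4 − 1 = 3.
Extrapolated: 2.3773125237 / 3 = 0.7924375079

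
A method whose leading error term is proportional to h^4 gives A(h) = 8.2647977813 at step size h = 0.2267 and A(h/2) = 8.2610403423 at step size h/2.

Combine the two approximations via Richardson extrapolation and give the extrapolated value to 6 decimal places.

8.260790

r = 4, so 2^r = 16.
A(h/2) − A(h) = 8.2610403423 − 8.2647977813 = -0.0037574390
Correction (A(h/2) − A(h))/(16 − 1) = (-0.0037574390)/15 = -0.0002504959
R = A(h/2) + (A(h/2) − A(h))/15 = 8.2610403423 − 0.0002504959 = 8.2607898464
Correction |R − A(h/2)| = 2.505e-04; gap |A(h/2) − A(h)| = 3.757e-03.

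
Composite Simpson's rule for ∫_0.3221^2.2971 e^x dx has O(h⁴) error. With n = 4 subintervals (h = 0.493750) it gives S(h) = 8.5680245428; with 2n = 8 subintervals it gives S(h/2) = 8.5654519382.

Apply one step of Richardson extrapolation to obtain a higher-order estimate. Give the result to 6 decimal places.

Error is O(h^4); halving h shrinks it by 2^4 = 16.
Weighted: 137.0472310112 − 8.5680245428 = 128.4792064684
Divide by 2^4 − 1 = 15.
(16 × 8.5654519382 − 8.5680245428)/(16 − 1) = 8.5652804312

8.565280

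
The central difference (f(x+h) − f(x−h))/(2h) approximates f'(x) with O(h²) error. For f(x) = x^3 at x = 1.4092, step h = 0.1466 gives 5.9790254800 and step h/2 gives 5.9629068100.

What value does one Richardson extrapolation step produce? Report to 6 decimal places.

Method order is 2; weight 2^2 = 4.
Weighted: 23.8516272400 − 5.9790254800 = 17.8726017600
Divide by 2^2 − 1 = 3.
Extrapolated: 17.8726017600 / 3 = 5.9575339200

5.957534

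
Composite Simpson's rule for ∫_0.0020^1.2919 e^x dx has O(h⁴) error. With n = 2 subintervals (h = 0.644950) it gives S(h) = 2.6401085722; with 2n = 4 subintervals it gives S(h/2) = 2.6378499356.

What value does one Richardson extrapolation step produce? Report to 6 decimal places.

The method has order 4: 2^4 = 16.
2^4 × A(h/2) = 42.2055989696; minus A(h) gives 39.5654903974.
Divide by 2^4 − 1 = 15.
So the Richardson estimate is 2.6376993598.

2.637699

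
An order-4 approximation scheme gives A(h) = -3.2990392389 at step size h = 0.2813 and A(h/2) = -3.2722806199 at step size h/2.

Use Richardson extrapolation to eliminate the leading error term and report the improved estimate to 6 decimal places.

-3.270497

With r = 4 the leading error scales as h^4, so the weight is 2^4 = 16.
A(h/2) − A(h) = -3.2722806199 − (-3.2990392389) = 0.0267586190
Divide by 2^4 − 1 = 15: 0.0267586190/15 = 0.0017839079
R = A(h/2) + (A(h/2) − A(h))/15 = -3.2722806199 + 0.0017839079 = -3.2704967120
Gap between inputs: 2.676e-02; correction applied: +0.0017839079.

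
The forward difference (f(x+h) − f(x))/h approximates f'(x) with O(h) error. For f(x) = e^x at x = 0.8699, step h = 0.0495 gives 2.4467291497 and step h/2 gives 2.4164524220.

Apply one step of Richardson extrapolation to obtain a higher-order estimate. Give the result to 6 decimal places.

Method order is 1; weight 2^1 = 2.
2*2.4164524220 − 2.4467291497 = 2.3861756943
R = 2.3861756943/1 = 2.3861756943

2.386176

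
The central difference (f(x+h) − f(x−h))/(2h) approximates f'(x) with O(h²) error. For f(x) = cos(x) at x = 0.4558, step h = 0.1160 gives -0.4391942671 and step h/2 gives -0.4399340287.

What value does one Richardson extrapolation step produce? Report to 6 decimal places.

r = 2, so 2^r = 4.
A(h/2) − A(h) = -0.4399340287 − (-0.4391942671) = -0.0007397616
Correction (A(h/2) − A(h))/(4 − 1) = (-0.0007397616)/3 = -0.0002465872
R = A(h/2) + (A(h/2) − A(h))/3 = -0.4399340287 − 0.0002465872 = -0.4401806159
Gap between inputs: 7.398e-04; correction applied: −0.0002465872.

-0.440181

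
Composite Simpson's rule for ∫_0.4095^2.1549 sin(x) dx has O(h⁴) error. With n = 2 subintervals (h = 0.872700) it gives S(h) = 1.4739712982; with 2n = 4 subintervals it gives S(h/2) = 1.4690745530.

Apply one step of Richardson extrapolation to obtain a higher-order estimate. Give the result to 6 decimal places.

1.468748

Method order is 4; weight 2^4 = 16.
16 × 1.4690745530 = 23.5051928480; 23.5051928480 − 1.4739712982 = 22.0312215498
Extrapolated: 22.0312215498 / 15 = 1.4687481033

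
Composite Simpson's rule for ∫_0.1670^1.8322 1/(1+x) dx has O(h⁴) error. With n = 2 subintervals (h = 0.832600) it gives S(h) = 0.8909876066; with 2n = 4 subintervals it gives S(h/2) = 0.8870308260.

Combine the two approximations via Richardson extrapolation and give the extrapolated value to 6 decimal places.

Leading term ∝ h^4; use weight 16 = 2^4.
16*0.8870308260 = 14.1924932160; 14.1924932160 − 0.8909876066 = 13.3015056094
13.3015056094 ÷ 15 = 0.8867670406
Correction |R − A(h/2)| = 2.638e-04; gap |A(h/2) − A(h)| = 3.957e-03.

0.886767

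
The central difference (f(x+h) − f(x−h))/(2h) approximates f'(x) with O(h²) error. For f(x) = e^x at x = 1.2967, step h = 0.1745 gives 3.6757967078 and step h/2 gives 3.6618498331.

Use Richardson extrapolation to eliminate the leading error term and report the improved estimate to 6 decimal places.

3.657201

r = 2: numerator weight 4, denominator 3.
Top: 4(3.6618498331) − (3.6757967078) = 10.9716026246
Divide by 2^2 − 1 = 3.
10.9716026246 ÷ 3 = 3.6572008749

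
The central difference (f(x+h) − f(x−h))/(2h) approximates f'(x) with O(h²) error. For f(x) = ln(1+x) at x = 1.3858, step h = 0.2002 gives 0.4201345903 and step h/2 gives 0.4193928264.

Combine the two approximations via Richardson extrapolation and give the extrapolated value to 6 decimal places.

Order 2 gives 2^r = 4 and 2^r − 1 = 3.
4*0.4193928264 = 1.6775713056; subtract 0.4201345903 → 1.2574367153
Extrapolated: 1.2574367153 / 3 = 0.4191455718
Shift from A(h/2): −0.0002472546.

0.419146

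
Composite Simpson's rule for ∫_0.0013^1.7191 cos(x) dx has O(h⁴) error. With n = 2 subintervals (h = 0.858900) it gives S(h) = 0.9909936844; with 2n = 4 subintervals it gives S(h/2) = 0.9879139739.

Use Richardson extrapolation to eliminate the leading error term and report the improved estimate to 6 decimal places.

0.987709

r = 4: numerator weight 16, denominator 15.
Weighted: 15.8066235824 − 0.9909936844 = 14.8156298980
Denominator 16 − 1 = 15.
Extrapolated: 14.8156298980 / 15 = 0.9877086599
Gap between inputs: 3.080e-03; correction applied: −0.0002053140.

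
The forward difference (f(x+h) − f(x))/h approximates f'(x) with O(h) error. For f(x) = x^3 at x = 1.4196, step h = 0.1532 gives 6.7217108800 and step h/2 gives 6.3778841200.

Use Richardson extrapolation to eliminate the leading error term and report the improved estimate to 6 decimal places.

The method has order 1: 2^1 = 2.
2×6.3778841200 = 12.7557682400; 12.7557682400 − 6.7217108800 = 6.0340573600
R = 6.0340573600/1 = 6.0340573600

6.034057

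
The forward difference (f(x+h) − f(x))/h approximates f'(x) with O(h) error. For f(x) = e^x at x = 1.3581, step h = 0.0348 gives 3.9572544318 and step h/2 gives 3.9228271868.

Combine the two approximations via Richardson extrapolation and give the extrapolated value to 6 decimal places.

3.888400

With r = 1 the leading error scales as h^1, so the weight is 2^1 = 2.
2^1×A(h/2) = 7.8456543736; minus A(h) gives 3.8883999418.
Divide by 2^1 − 1 = 1.
(2×3.9228271868 − 3.9572544318)/(2 − 1) = 3.8883999418
Shift from A(h/2): −0.0344272450.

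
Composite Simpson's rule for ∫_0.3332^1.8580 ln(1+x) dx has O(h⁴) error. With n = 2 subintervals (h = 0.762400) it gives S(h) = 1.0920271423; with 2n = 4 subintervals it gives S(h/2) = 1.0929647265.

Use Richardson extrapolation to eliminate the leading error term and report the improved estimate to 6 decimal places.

1.093027

Method order is 4; weight 2^4 = 16.
Difference of the inputs: 1.0929647265 − 1.0920271423 = 0.0009375842
Divide by 2^4 − 1 = 15: 0.0009375842/15 = 0.0000625056
R = A(h/2) + (A(h/2) − A(h))/15 = 1.0929647265 + 0.0000625056 = 1.0930272321
Correction |R − A(h/2)| = 6.251e-05; gap |A(h/2) − A(h)| = 9.376e-04.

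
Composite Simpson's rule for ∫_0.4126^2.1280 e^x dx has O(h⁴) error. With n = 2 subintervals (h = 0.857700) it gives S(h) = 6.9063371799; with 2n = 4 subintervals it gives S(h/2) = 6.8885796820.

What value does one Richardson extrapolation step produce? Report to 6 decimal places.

Error is O(h^4); halving h shrinks it by 2^4 = 16.
16 × 6.8885796820 = 110.2172749120; subtract 6.9063371799 → 103.3109377321
Divide by 2^4 − 1 = 15.
Result: 6.8873958488

6.887396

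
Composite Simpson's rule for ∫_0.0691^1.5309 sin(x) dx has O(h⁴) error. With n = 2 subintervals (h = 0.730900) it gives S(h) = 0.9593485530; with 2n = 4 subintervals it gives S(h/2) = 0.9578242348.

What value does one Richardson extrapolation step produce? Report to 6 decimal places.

0.957723

With r = 4 the leading error scales as h^4, so the weight is 2^4 = 16.
Top: 16(0.9578242348) − (0.9593485530) = 14.3658392038
R = 14.3658392038/15 = 0.9577226136
Correction |R − A(h/2)| = 1.016e-04; gap |A(h/2) − A(h)| = 1.524e-03.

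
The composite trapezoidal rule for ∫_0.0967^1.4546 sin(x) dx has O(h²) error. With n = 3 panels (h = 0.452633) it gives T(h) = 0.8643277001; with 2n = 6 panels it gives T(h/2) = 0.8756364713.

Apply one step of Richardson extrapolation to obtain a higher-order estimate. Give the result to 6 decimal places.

0.879406

Method order is 2; weight 2^2 = 4.
4×0.8756364713 = 3.5025458852; 3.5025458852 − 0.8643277001 = 2.6382181851
Denominator 4 − 1 = 3.
So the Richardson estimate is 0.8794060617.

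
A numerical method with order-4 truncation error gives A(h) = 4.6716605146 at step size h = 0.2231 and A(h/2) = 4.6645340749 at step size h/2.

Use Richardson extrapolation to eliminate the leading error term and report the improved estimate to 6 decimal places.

r = 4, so 2^r = 16.
Weighted: 74.6325451984 − 4.6716605146 = 69.9608846838
69.9608846838 ÷ 15 = 4.6640589789

4.664059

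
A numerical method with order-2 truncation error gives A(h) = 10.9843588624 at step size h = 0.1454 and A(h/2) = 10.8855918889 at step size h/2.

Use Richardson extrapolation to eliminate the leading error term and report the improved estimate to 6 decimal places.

10.852670

With r = 2 the leading error scales as h^2, so the weight is 2^2 = 4.
Top: 4(10.8855918889) − (10.9843588624) = 32.5580086932
Divide by 2^2 − 1 = 3.
R = 32.5580086932/3 = 10.8526695644
Gap between inputs: 9.877e-02; correction applied: −0.0329223245.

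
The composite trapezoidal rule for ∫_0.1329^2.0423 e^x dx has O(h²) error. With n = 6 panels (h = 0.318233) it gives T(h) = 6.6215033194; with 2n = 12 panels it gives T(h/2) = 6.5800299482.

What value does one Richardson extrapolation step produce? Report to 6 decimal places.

6.566205

With r = 2 the leading error scales as h^2, so the weight is 2^2 = 4.
4×6.5800299482 = 26.3201197928; 26.3201197928 − 6.6215033194 = 19.6986164734
Divide by 2^2 − 1 = 3.
R = 19.6986164734/3 = 6.5662054911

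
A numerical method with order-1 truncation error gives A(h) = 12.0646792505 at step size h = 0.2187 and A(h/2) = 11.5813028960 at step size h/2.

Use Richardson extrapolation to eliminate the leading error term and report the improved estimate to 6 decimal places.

r = 1: numerator weight 2, denominator 1.
2^1·A(h/2) = 23.1626057920; minus A(h) gives 11.0979265415.
11.0979265415 ÷ 1 = 11.0979265415

11.097927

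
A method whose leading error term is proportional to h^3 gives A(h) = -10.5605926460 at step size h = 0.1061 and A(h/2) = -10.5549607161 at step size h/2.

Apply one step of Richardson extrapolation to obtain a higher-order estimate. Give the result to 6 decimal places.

With r = 3 the leading error scales as h^3, so the weight is 2^3 = 8.
8 × (-10.5549607161) = -84.4396857288; (-84.4396857288) − (-10.5605926460) = -73.8790930828
R = (-73.8790930828)/7 = -10.5541561547

-10.554156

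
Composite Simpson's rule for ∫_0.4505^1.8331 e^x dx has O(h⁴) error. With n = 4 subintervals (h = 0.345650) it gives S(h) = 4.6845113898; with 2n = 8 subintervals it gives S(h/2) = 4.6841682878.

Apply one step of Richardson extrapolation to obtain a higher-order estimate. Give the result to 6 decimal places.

Leading term ∝ h^4; use weight 16 = 2^4.
2^4*A(h/2) = 74.9466926048; minus A(h) gives 70.2621812150.
Divide by 2^4 − 1 = 15.
Extrapolated: 70.2621812150 / 15 = 4.6841454143
Correction |R − A(h/2)| = 2.287e-05; gap |A(h/2) − A(h)| = 3.431e-04.

4.684145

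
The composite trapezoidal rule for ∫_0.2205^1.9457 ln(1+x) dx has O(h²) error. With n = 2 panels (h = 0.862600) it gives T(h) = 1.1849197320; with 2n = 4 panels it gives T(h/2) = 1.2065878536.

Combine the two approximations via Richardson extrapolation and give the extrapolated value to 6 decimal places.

1.213811

Order 2 gives 2^r = 4 and 2^r − 1 = 3.
4×1.2065878536 = 4.8263514144; subtract 1.1849197320 → 3.6414316824
Denominator 4 − 1 = 3.
3.6414316824 ÷ 3 = 1.2138105608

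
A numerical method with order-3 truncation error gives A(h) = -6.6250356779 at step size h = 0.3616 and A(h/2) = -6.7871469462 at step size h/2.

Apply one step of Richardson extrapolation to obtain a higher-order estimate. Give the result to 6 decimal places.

Order 3 gives 2^r = 8 and 2^r − 1 = 7.
Top: 8(-6.7871469462) − (-6.6250356779) = -47.6721398917
Divide by 2^3 − 1 = 7.
So the Richardson estimate is -6.8103056988.
Shift from A(h/2): −0.0231587526.

-6.810306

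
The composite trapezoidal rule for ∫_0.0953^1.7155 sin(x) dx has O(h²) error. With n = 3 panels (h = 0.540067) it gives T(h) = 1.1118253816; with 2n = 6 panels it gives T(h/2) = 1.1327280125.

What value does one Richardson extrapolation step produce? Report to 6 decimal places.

1.139696

Method order is 2; weight 2^2 = 4.
Weighted: 4.5309120500 − 1.1118253816 = 3.4190866684
(4·1.1327280125 − 1.1118253816)/(4 − 1) = 1.1396955561
Gap between inputs: 2.090e-02; correction applied: +0.0069675436.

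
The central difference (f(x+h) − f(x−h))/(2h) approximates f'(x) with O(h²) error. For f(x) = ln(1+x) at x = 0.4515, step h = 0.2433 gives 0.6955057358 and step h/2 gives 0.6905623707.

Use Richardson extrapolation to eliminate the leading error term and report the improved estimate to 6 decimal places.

With r = 2 the leading error scales as h^2, so the weight is 2^2 = 4.
Difference of the inputs: 0.6905623707 − 0.6955057358 = -0.0049433651
Correction (A(h/2) − A(h))/(4 − 1) = (-0.0049433651)/3 = -0.0016477884
R = A(h/2) + (A(h/2) − A(h))/3 = 0.6905623707 − 0.0016477884 = 0.6889145823

0.688915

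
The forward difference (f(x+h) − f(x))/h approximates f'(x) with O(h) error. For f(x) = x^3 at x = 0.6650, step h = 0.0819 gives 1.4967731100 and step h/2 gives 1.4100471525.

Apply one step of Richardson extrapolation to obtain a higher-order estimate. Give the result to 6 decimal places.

Leading term ∝ h^1; use weight 2 = 2^1.
2 × 1.4100471525 = 2.8200943050; 2.8200943050 − 1.4967731100 = 1.3233211950
Divide by 2^1 − 1 = 1.
So the Richardson estimate is 1.3233211950.

1.323321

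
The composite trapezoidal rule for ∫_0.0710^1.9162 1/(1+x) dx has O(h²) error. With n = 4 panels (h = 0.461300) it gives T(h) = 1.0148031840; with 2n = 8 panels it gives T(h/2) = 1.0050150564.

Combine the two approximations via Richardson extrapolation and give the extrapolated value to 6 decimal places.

r = 2, so 2^r = 4.
4*1.0050150564 = 4.0200602256; subtract 1.0148031840 → 3.0052570416
Denominator 4 − 1 = 3.
Extrapolated: 3.0052570416 / 3 = 1.0017523472
Correction |R − A(h/2)| = 3.263e-03; gap |A(h/2) − A(h)| = 9.788e-03.

1.001752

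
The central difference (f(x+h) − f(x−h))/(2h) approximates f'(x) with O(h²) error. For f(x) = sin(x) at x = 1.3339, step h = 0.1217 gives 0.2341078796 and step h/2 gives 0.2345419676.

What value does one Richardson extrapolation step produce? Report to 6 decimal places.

Order 2 gives 2^r = 4 and 2^r − 1 = 3.
Difference of the inputs: 0.2345419676 − 0.2341078796 = 0.0004340880
Correction (A(h/2) − A(h))/(4 − 1) = 0.0004340880/3 = 0.0001446960
R = 0.2345419676 + 0.0001446960 = 0.2346866636

0.234687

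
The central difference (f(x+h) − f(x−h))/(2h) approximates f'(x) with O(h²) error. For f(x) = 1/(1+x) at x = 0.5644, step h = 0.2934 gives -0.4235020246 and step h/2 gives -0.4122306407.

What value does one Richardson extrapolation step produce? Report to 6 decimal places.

r = 2: numerator weight 4, denominator 3.
A(h/2) − A(h) = -0.4122306407 − (-0.4235020246) = 0.0112713839
Divide by 2^2 − 1 = 3: 0.0112713839/3 = 0.0037571280
R = A(h/2) + (A(h/2) − A(h))/3 = -0.4122306407 + 0.0037571280 = -0.4084735127
Correction |R − A(h/2)| = 3.757e-03; gap |A(h/2) − A(h)| = 1.127e-02.

-0.408474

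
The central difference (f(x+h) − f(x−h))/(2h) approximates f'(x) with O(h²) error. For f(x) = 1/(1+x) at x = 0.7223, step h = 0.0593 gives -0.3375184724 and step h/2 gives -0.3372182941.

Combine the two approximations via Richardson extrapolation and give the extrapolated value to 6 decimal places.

r = 2, so 2^r = 4.
4*(-0.3372182941) = -1.3488731764; (-1.3488731764) − (-0.3375184724) = -1.0113547040
Divide by 2^2 − 1 = 3.
Extrapolated: (-1.0113547040) / 3 = -0.3371182347
Correction |R − A(h/2)| = 1.001e-04; gap |A(h/2) − A(h)| = 3.002e-04.

-0.337118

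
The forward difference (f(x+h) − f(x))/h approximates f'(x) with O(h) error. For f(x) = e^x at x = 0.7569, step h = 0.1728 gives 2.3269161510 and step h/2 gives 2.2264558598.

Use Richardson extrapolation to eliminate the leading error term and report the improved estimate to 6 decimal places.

r = 1: numerator weight 2, denominator 1.
Difference of the inputs: 2.2264558598 − 2.3269161510 = -0.1004602912
Divide by 2^1 − 1 = 1: (-0.1004602912)/1 = -0.1004602912
R = 2.2264558598 − 0.1004602912 = 2.1259955686

2.125996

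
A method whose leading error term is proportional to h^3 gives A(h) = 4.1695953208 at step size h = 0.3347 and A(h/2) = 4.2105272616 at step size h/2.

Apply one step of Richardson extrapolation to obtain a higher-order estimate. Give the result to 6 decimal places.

Error is O(h^3); halving h shrinks it by 2^3 = 8.
Numerator 8*A(h/2) − A(h) = 8*4.2105272616 − 4.1695953208 = 29.5146227720
R = 29.5146227720/7 = 4.2163746817
Correction |R − A(h/2)| = 5.847e-03; gap |A(h/2) − A(h)| = 4.093e-02.

4.216375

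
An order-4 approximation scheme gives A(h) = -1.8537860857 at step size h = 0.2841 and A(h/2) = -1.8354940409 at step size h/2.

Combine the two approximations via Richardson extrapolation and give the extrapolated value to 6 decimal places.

-1.834275

Order 4 gives 2^r = 16 and 2^r − 1 = 15.
Weighted: (-29.3679046544) − (-1.8537860857) = -27.5141185687
(-27.5141185687) ÷ 15 = -1.8342745712
Correction |R − A(h/2)| = 1.219e-03; gap |A(h/2) − A(h)| = 1.829e-02.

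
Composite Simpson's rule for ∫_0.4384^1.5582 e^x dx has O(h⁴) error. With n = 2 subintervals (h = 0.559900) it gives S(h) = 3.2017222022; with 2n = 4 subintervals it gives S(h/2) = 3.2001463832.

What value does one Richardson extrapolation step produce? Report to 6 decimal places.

With r = 4 the leading error scales as h^4, so the weight is 2^4 = 16.
Top: 16(3.2001463832) − (3.2017222022) = 48.0006199290
Divide by 2^4 − 1 = 15.
Extrapolated: 48.0006199290 / 15 = 3.2000413286
Correction |R − A(h/2)| = 1.051e-04; gap |A(h/2) − A(h)| = 1.576e-03.

3.200041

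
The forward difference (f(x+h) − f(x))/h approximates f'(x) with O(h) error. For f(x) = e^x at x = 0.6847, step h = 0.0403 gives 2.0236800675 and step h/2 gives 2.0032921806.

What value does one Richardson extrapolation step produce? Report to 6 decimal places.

Method order is 1; weight 2^1 = 2.
2^1*A(h/2) = 4.0065843612; minus A(h) gives 1.9829042937.
(2*2.0032921806 − 2.0236800675)/(2 − 1) = 1.9829042937

1.982904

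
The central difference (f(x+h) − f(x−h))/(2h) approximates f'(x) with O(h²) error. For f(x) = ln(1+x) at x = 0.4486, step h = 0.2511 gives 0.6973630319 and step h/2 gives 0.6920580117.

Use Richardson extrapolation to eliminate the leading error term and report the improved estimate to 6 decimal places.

0.690290

With r = 2 the leading error scales as h^2, so the weight is 2^2 = 4.
Numerator 4×A(h/2) − A(h) = 4×0.6920580117 − 0.6973630319 = 2.0708690149
Divide by 2^2 − 1 = 3.
Result: 0.6902896716
Gap between inputs: 5.305e-03; correction applied: −0.0017683401.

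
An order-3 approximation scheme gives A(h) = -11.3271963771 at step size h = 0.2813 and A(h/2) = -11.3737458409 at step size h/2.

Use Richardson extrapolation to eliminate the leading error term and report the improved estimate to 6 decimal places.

-11.380396

With r = 3 the leading error scales as h^3, so the weight is 2^3 = 8.
8*(-11.3737458409) = -90.9899667272; (-90.9899667272) − (-11.3271963771) = -79.6627703501
Extrapolated: (-79.6627703501) / 7 = -11.3803957643
Shift from A(h/2): −0.0066499234.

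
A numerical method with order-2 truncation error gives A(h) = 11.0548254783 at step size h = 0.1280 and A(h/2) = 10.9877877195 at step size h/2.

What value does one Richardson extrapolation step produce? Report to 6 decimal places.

Order 2 gives 2^r = 4 and 2^r − 1 = 3.
Top: 4(10.9877877195) − (11.0548254783) = 32.8963253997
Denominator 4 − 1 = 3.
(4*10.9877877195 − 11.0548254783)/(4 − 1) = 10.9654417999

10.965442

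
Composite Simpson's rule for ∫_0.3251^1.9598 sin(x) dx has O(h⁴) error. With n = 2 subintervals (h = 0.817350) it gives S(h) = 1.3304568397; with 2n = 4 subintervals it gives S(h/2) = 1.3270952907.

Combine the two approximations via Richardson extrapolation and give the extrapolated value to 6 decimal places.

Leading term ∝ h^4; use weight 16 = 2^4.
Numerator 16 × A(h/2) − A(h) = 16 × 1.3270952907 − 1.3304568397 = 19.9030678115
19.9030678115 ÷ 15 = 1.3268711874
Shift from A(h/2): −0.0002241033.

1.326871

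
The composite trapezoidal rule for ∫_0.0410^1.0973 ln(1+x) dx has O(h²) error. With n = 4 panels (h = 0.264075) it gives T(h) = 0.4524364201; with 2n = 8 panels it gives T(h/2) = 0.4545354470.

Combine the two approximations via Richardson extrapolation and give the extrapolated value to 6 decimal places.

The method has order 2: 2^2 = 4.
Difference of the inputs: 0.4545354470 − 0.4524364201 = 0.0020990269
Divide by 2^2 − 1 = 3: 0.0020990269/3 = 0.0006996756
R = 0.4545354470 + 0.0006996756 = 0.4552351226
Gap between inputs: 2.099e-03; correction applied: +0.0006996756.

0.455235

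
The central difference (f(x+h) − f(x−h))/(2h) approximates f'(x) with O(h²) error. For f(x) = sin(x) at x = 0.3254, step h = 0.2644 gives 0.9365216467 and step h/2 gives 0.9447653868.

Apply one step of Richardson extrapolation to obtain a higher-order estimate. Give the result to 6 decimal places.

Method order is 2; weight 2^2 = 4.
Numerator 4 × A(h/2) − A(h) = 4 × 0.9447653868 − 0.9365216467 = 2.8425399005
Denominator 4 − 1 = 3.
Extrapolated: 2.8425399005 / 3 = 0.9475133002

0.947513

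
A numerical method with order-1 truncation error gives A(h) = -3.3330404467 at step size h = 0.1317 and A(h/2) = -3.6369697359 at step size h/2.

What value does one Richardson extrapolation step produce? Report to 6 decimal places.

-3.940899

r = 1: numerator weight 2, denominator 1.
2*(-3.6369697359) = -7.2739394718; (-7.2739394718) − (-3.3330404467) = -3.9408990251
R = (-3.9408990251)/1 = -3.9408990251
Gap between inputs: 3.039e-01; correction applied: −0.3039292892.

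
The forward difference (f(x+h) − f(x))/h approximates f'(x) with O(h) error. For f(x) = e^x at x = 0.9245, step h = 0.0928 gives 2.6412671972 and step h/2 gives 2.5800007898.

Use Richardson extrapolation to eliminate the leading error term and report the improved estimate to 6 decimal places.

r = 1: numerator weight 2, denominator 1.
Weighted: 5.1600015796 − 2.6412671972 = 2.5187343824
Divide by 2^1 − 1 = 1.
2.5187343824 ÷ 1 = 2.5187343824

2.518734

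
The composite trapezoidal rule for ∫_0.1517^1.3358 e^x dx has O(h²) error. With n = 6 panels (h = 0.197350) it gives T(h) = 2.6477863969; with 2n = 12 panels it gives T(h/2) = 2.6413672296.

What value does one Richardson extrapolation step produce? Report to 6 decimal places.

2.639228

Leading term ∝ h^2; use weight 4 = 2^2.
A(h/2) − A(h) = 2.6413672296 − 2.6477863969 = -0.0064191673
Correction (A(h/2) − A(h))/(4 − 1) = (-0.0064191673)/3 = -0.0021397224
R = A(h/2) + (A(h/2) − A(h))/3 = 2.6413672296 − 0.0021397224 = 2.6392275072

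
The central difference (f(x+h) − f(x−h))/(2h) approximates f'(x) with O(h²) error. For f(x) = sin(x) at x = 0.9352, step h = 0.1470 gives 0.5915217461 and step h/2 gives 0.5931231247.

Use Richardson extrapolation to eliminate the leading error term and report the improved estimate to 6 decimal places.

Method order is 2; weight 2^2 = 4.
2^2*A(h/2) = 2.3724924988; minus A(h) gives 1.7809707527.
Divide by 2^2 − 1 = 3.
R = 1.7809707527/3 = 0.5936569176

0.593657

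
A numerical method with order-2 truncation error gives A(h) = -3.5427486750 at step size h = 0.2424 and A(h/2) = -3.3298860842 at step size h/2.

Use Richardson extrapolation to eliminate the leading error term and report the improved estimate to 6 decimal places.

Order 2 gives 2^r = 4 and 2^r − 1 = 3.
4·(-3.3298860842) = -13.3195443368; (-13.3195443368) − (-3.5427486750) = -9.7767956618
Divide by 2^2 − 1 = 3.
Result: -3.2589318873

-3.258932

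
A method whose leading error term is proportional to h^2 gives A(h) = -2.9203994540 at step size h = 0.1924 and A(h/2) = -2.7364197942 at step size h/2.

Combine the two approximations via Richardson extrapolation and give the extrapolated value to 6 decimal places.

r = 2: numerator weight 4, denominator 3.
Top: 4(-2.7364197942) − (-2.9203994540) = -8.0252797228
Denominator 4 − 1 = 3.
Result: -2.6750932409
Shift from A(h/2): +0.0613265533.

-2.675093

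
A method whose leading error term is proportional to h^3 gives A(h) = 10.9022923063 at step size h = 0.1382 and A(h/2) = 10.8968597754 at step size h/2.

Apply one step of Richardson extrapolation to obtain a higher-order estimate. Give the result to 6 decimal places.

Method order is 3; weight 2^3 = 8.
8×10.8968597754 = 87.1748782032; subtract 10.9022923063 → 76.2725858969
(8×10.8968597754 − 10.9022923063)/(8 − 1) = 10.8960836996

10.896084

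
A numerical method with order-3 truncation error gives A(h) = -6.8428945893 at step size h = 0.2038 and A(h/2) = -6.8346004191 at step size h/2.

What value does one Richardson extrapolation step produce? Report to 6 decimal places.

-6.833416

The method has order 3: 2^3 = 8.
Weighted: (-54.6768033528) − (-6.8428945893) = -47.8339087635
(-47.8339087635) ÷ 7 = -6.8334155376
Correction |R − A(h/2)| = 1.185e-03; gap |A(h/2) − A(h)| = 8.294e-03.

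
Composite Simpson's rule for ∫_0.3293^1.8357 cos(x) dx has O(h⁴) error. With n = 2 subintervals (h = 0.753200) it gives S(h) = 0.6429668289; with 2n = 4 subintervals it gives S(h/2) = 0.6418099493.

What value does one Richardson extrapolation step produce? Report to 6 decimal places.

r = 4: numerator weight 16, denominator 15.
16×0.6418099493 = 10.2689591888; subtract 0.6429668289 → 9.6259923599
Denominator 16 − 1 = 15.
Extrapolated: 9.6259923599 / 15 = 0.6417328240

0.641733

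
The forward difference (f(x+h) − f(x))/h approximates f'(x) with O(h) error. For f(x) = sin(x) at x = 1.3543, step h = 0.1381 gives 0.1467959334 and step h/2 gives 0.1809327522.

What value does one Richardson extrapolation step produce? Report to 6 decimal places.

Leading term ∝ h^1; use weight 2 = 2^1.
2*0.1809327522 = 0.3618655044; subtract 0.1467959334 → 0.2150695710
(2*0.1809327522 − 0.1467959334)/(2 − 1) = 0.2150695710

0.215070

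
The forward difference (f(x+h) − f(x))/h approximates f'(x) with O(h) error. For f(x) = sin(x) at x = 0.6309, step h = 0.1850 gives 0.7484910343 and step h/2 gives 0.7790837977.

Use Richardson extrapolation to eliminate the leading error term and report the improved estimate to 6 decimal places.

With r = 1 the leading error scales as h^1, so the weight is 2^1 = 2.
Numerator 2 × A(h/2) − A(h) = 2 × 0.7790837977 − 0.7484910343 = 0.8096765611
Divide by 2^1 − 1 = 1.
Extrapolated: 0.8096765611 / 1 = 0.8096765611

0.809677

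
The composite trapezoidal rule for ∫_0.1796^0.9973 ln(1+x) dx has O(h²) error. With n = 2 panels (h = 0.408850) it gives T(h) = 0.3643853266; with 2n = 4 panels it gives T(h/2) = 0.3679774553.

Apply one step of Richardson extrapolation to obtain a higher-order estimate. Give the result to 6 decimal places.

0.369175

r = 2, so 2^r = 4.
Top: 4(0.3679774553) − (0.3643853266) = 1.1075244946
1.1075244946 ÷ 3 = 0.3691748315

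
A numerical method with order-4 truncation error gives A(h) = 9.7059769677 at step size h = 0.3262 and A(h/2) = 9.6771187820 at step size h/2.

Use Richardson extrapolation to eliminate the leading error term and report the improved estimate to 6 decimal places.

Method order is 4; weight 2^4 = 16.
16·9.6771187820 − 9.7059769677 = 145.1279235443
(16·9.6771187820 − 9.7059769677)/(16 − 1) = 9.6751949030
Gap between inputs: 2.886e-02; correction applied: −0.0019238790.

9.675195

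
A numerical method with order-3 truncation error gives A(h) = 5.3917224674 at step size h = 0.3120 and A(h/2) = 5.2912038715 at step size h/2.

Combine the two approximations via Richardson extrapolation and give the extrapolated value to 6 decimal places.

r = 3, so 2^r = 8.
Top: 8(5.2912038715) − (5.3917224674) = 36.9379085046
Denominator 8 − 1 = 7.
Extrapolated: 36.9379085046 / 7 = 5.2768440721
Correction |R − A(h/2)| = 1.436e-02; gap |A(h/2) − A(h)| = 1.005e-01.

5.276844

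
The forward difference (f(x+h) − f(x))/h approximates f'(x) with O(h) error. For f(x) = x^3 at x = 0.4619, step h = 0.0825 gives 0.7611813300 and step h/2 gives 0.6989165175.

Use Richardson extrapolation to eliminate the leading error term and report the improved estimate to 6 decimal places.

0.636652

Error is O(h^1); halving h shrinks it by 2^1 = 2.
Top: 2(0.6989165175) − (0.7611813300) = 0.6366517050
R = 0.6366517050/1 = 0.6366517050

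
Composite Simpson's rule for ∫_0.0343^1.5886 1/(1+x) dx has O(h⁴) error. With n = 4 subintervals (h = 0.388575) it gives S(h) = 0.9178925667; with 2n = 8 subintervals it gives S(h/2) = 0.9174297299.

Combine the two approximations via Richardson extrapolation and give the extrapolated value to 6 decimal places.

0.917399

Leading term ∝ h^4; use weight 16 = 2^4.
Top: 16(0.9174297299) − (0.9178925667) = 13.7609831117
Denominator 16 − 1 = 15.
Extrapolated: 13.7609831117 / 15 = 0.9173988741
Gap between inputs: 4.628e-04; correction applied: −0.0000308558.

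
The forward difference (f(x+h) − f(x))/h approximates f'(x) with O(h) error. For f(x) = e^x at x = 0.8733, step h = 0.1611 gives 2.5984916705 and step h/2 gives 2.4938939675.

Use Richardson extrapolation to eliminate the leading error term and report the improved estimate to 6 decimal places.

2.389296

The method has order 1: 2^1 = 2.
Top: 2(2.4938939675) − (2.5984916705) = 2.3892962645
Divide by 2^1 − 1 = 1.
Extrapolated: 2.3892962645 / 1 = 2.3892962645
Shift from A(h/2): −0.1045977030.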